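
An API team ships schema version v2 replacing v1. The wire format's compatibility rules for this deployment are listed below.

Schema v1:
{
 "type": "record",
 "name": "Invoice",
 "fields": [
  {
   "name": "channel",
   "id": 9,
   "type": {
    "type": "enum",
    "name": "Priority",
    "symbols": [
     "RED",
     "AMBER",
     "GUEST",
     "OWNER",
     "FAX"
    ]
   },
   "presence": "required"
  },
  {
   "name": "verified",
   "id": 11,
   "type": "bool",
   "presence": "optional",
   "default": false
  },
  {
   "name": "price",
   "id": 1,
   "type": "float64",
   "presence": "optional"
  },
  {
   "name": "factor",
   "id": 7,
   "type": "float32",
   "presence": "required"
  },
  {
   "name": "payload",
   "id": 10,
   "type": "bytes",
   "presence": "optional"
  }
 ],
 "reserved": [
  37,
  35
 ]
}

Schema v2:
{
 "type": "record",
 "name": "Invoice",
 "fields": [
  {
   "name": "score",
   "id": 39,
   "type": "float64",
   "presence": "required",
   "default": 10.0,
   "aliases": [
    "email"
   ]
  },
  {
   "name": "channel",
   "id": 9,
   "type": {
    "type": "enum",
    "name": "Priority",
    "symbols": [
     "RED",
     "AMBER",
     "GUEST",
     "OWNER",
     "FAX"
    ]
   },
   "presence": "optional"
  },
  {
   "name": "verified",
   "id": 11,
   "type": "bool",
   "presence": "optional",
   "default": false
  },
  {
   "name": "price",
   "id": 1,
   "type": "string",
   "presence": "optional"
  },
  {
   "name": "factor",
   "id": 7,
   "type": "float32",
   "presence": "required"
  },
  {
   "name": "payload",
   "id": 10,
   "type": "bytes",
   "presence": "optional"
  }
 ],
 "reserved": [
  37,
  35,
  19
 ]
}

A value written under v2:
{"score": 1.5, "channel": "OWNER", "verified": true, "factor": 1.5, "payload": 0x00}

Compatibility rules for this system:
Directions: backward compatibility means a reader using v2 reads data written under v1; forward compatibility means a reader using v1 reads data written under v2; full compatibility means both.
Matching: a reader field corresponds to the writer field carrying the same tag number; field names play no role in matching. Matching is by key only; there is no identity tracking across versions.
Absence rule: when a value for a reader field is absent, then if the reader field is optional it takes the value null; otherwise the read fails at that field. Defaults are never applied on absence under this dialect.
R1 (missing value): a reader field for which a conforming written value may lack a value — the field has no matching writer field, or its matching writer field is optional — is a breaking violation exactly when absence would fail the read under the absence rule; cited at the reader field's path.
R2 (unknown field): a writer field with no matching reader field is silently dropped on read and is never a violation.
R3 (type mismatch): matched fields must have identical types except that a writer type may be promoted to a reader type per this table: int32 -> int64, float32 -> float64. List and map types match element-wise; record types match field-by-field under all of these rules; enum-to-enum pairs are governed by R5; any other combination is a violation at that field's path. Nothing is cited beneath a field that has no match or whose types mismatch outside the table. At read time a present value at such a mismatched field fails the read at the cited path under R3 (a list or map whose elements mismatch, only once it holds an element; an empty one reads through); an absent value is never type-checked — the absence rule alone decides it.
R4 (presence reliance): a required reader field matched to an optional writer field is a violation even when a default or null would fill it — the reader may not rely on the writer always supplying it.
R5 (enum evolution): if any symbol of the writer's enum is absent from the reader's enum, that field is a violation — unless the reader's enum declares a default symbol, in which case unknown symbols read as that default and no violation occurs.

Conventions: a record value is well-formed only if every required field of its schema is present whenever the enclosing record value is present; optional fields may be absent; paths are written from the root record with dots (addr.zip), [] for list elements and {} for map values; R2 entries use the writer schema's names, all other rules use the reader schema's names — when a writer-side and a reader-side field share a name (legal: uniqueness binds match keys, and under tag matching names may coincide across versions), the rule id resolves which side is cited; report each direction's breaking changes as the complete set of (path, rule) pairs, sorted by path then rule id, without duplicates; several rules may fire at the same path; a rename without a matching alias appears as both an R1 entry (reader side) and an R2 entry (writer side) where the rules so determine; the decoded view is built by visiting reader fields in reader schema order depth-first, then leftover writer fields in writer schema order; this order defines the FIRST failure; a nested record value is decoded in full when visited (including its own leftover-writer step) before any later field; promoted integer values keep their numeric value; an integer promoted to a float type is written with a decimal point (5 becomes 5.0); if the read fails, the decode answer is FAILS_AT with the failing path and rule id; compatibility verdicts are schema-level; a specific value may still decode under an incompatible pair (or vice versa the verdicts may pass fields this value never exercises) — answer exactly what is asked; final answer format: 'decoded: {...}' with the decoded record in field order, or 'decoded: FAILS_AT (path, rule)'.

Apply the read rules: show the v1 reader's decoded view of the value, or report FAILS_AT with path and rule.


decoded: {"channel": "OWNER", "verified": true, "price": null, "factor": 1.5, "payload": 0x00}

the writer's type comes first in each Invoice pair
decode (reader v1):
  channel := "OWNER"
  verified := true
  price := null (missing; optional => null)
  factor := 1.5
  payload := 0x00
  writer score: no reader field; dropped
  => decoded: {"channel": "OWNER", "verified": true, "price": null, "factor": 1.5, "payload": 0x00}
the rest of the Invoice diff is inert for this question:
  added field score to record Invoice: required float64, tag 39, default 10.0 (in v2 it sits immediately before channel) -> shifts the Invoice verdicts, not this decode
  field price in record Invoice: type float64 changed to string -> shifts the Invoice verdicts, not this decode
  field channel in record Invoice: required changed to optional -> shifts the Invoice verdicts, not this decode


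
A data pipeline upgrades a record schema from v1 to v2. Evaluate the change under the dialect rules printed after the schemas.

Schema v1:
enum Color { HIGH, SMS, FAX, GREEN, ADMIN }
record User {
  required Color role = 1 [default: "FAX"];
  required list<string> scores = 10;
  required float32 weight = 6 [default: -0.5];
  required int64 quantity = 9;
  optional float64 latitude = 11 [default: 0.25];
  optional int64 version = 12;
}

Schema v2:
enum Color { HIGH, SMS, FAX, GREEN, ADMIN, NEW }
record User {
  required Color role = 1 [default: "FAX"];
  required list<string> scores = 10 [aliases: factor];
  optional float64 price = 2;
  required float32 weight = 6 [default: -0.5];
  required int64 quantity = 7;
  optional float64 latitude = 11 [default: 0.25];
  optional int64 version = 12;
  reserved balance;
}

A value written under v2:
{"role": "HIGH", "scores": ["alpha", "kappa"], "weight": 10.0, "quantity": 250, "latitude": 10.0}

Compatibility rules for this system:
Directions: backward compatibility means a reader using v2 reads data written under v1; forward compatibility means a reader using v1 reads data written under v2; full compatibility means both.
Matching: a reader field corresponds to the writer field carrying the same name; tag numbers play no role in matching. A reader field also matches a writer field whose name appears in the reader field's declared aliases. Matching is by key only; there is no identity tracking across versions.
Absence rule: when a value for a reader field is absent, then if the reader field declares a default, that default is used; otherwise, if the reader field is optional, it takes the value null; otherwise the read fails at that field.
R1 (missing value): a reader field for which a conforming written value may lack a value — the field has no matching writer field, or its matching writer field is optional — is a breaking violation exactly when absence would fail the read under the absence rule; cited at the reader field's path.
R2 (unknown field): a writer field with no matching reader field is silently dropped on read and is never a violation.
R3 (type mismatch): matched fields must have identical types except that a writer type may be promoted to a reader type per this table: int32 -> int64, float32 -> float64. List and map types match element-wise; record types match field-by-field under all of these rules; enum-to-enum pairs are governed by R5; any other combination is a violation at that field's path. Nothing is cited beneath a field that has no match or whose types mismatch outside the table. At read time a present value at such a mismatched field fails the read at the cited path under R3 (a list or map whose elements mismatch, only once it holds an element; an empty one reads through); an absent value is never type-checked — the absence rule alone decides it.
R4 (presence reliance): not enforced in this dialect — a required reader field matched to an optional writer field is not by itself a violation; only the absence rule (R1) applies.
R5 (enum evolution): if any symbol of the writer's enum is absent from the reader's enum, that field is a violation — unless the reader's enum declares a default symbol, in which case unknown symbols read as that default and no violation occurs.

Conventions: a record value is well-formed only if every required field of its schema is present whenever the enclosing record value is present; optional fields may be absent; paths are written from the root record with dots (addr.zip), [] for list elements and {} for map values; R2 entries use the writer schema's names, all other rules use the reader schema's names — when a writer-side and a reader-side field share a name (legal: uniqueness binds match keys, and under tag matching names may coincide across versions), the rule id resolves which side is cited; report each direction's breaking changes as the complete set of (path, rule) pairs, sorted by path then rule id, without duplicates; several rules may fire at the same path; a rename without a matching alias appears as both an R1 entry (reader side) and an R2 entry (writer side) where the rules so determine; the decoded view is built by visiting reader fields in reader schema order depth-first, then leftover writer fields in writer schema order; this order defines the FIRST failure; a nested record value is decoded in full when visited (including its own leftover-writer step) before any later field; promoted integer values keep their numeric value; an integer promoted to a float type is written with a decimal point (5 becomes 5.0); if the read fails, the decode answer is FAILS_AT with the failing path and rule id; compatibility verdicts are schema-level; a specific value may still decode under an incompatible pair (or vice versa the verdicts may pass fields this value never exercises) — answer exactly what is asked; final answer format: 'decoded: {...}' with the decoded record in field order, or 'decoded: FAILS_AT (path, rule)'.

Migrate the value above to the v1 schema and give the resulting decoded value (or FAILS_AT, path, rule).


decoded: {"role": "HIGH", "scores": ["alpha", "kappa"], "weight": 10.0, "quantity": 250, "latitude": 10.0, "version": null}

the writer's type comes first in each User pair
decoding the User value with the v1 reader:
  role := "HIGH"
  scores := ["alpha", "kappa"]
  weight := 10.0
  quantity := 250
  latitude := 10.0
  version := null (absent, optional -> null)
  => decoded: {"role": "HIGH", "scores": ["alpha", "kappa"], "weight": 10.0, "quantity": 250, "latitude": 10.0, "version": null}
diffs on User not affecting the asked answer:
  enum Color (field role in record User): symbol NEW added -> shifts the User verdicts, not this decode
  field quantity in record User: tag 9 changed to 7 -> triggers nothing under the printed rules; the User answer is the same either way
  added field price to record User: optional float64, tag 2 (in v2 it sits immediately before weight) -> triggers nothing under the printed rules; the User answer is the same either way


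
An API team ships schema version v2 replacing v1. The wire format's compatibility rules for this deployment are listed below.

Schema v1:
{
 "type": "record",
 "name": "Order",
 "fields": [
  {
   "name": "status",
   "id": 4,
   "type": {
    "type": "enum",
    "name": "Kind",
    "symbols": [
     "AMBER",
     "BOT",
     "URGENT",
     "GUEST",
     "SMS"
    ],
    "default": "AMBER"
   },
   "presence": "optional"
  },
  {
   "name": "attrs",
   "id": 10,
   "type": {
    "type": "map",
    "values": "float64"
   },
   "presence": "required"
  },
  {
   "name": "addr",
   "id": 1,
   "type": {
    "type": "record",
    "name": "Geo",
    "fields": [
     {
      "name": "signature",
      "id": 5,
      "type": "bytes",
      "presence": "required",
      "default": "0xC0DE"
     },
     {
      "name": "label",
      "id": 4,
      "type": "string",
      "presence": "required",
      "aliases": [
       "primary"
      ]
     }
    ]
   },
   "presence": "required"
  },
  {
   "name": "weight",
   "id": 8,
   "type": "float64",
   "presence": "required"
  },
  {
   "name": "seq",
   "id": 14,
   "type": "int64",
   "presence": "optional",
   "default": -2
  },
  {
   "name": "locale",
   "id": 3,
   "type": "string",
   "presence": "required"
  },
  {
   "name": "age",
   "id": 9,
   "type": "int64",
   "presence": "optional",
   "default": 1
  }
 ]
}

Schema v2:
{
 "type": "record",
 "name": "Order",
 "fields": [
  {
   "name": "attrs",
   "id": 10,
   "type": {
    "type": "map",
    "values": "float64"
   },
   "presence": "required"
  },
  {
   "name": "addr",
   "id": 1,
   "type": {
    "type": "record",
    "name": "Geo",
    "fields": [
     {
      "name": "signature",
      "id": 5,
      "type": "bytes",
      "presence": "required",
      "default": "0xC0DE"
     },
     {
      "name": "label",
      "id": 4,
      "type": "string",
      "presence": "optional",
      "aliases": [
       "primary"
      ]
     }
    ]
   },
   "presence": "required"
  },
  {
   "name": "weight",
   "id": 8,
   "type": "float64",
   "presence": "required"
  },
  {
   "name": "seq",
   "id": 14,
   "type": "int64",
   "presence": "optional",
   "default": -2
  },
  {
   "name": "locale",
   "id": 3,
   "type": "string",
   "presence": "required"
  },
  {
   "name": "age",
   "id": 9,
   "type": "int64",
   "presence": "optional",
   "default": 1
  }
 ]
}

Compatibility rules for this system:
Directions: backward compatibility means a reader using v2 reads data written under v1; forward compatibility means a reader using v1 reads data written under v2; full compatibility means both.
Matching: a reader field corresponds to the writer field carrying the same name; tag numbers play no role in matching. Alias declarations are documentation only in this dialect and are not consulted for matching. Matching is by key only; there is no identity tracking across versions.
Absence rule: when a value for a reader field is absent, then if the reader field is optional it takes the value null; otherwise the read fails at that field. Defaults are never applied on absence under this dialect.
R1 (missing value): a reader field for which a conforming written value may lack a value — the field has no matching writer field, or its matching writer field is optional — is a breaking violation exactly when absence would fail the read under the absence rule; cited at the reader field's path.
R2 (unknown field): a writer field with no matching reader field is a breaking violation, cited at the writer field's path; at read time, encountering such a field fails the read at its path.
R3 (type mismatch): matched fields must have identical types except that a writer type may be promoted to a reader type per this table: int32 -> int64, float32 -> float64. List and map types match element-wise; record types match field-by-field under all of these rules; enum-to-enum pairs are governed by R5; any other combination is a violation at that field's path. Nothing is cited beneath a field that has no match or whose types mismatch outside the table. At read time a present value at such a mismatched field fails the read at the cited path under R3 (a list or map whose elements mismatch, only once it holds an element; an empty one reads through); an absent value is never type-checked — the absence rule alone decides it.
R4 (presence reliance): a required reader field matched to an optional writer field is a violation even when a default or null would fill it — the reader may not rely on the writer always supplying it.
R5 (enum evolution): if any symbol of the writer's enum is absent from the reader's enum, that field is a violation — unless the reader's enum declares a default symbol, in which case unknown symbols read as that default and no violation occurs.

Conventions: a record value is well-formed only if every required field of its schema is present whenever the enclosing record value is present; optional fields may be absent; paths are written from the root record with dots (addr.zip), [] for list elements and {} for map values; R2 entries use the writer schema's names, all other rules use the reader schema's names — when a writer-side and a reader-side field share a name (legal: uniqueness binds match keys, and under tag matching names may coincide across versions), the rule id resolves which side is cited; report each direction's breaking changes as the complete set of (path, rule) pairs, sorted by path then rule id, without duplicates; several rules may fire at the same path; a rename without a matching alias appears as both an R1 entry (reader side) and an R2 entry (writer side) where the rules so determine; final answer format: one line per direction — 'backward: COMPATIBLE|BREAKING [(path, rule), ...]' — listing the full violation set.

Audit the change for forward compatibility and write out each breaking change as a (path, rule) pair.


forward: BREAKING [(addr.label, R1), (addr.label, R4)]

arrows below run writer -> reader for Order
forward on Order — v1 reading data written by v2:
  status: no writer match
  attrs <- attrs (map<string, float64> -> map<string, float64>, writer required)
  addr <- addr (Geo -> Geo, writer required)
  weight <- weight (float64 -> float64, writer required)
  seq <- seq (int64 -> int64, writer optional)
  locale <- locale (string -> string, writer required)
  age <- age (int64 -> int64, writer optional)
  addr.signature <- addr.signature (bytes -> bytes, writer required)
  addr.label <- addr.label (string -> string, writer optional)
  rule R1 violated at addr.label
  rule R4 violated at addr.label
  => 2 violation(s): forward is BREAKING for Order
ruling out the remaining Order differences:
  removed field status from record Order -> matters only for Order's backward compatibility — outside the asked direction


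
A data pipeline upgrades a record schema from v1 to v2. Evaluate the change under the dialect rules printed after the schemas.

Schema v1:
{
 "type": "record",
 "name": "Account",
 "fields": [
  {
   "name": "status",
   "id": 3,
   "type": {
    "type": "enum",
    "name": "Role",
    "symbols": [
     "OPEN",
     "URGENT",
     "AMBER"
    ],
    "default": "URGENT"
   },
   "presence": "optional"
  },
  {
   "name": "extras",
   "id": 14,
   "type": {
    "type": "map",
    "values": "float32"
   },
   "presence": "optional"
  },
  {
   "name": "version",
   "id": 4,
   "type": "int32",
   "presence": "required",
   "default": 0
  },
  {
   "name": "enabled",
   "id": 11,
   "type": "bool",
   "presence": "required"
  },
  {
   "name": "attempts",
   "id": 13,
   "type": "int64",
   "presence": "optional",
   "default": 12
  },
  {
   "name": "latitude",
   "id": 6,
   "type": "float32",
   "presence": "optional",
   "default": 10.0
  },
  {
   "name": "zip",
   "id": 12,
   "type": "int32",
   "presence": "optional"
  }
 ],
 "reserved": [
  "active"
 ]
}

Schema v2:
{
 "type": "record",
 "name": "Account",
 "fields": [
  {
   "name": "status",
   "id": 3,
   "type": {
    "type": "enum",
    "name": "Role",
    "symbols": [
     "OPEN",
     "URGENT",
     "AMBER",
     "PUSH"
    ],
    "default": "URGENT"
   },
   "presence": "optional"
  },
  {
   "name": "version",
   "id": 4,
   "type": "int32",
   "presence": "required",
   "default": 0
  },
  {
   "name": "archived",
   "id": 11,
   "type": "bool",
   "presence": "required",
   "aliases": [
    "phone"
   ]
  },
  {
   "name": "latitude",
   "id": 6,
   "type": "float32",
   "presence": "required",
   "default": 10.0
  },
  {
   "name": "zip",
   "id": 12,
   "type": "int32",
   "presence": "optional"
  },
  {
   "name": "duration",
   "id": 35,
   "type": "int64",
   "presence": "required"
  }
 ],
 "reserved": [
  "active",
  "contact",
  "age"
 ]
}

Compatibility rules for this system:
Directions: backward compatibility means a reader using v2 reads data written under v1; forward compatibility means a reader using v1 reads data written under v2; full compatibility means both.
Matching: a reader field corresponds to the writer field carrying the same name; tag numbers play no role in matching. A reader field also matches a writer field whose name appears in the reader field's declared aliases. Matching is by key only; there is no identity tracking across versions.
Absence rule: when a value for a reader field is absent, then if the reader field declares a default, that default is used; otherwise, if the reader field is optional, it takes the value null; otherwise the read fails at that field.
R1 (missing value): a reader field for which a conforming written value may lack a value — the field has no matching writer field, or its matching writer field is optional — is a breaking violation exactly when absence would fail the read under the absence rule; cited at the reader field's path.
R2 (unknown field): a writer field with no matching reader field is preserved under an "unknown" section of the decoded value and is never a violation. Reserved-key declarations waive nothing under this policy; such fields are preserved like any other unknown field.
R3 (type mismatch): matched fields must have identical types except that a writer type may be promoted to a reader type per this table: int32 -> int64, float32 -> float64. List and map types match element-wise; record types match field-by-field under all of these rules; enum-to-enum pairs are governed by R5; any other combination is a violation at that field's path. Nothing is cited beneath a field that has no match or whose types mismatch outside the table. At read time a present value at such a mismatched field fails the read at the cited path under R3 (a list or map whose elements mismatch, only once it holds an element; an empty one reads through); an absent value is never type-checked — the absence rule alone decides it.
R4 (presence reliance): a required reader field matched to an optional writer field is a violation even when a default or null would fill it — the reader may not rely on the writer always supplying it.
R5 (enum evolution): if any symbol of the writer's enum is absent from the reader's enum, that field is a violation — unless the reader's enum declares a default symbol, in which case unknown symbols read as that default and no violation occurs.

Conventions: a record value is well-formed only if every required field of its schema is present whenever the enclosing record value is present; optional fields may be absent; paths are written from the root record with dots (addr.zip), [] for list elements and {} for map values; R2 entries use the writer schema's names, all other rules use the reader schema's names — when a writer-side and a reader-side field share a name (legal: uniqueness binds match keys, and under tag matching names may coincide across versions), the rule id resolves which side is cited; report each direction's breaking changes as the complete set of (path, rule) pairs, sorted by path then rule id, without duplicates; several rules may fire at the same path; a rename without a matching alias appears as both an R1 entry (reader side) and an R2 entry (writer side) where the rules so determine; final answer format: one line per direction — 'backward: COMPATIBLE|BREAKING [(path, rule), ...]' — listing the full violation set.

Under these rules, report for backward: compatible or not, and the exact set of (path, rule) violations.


backward: BREAKING [(archived, R1), (duration, R1), (latitude, R4)]

each type pair in Account: writer, then reader
checking backward for Account: reader v2 against writer v1:
  Role -> Role, writer optional: status aligns to status
  int32 -> int32, writer required: version aligns to version
  no writer field matches reader archived
  float32 -> float32, writer optional: latitude aligns to latitude
  int32 -> int32, writer optional: zip aligns to zip
  no writer field matches reader duration
  extras (writer side), unknown to reader
  enabled (writer side), unknown to reader
  attempts (writer side), unknown to reader
  R1 fires at archived
  R1 fires at duration
  R4 fires at latitude
  backward on Account therefore BREAKING (3)
the rest of the Account diff is inert for this question:
  removed field attempts from record Account -> fires no rule on Account, leaving the asked answer as it is
  removed field extras from record Account -> fires no rule on Account, leaving the asked answer as it is
  enum Role (field status in record Account): symbol PUSH added -> fires no rule on Account, leaving the asked answer as it is


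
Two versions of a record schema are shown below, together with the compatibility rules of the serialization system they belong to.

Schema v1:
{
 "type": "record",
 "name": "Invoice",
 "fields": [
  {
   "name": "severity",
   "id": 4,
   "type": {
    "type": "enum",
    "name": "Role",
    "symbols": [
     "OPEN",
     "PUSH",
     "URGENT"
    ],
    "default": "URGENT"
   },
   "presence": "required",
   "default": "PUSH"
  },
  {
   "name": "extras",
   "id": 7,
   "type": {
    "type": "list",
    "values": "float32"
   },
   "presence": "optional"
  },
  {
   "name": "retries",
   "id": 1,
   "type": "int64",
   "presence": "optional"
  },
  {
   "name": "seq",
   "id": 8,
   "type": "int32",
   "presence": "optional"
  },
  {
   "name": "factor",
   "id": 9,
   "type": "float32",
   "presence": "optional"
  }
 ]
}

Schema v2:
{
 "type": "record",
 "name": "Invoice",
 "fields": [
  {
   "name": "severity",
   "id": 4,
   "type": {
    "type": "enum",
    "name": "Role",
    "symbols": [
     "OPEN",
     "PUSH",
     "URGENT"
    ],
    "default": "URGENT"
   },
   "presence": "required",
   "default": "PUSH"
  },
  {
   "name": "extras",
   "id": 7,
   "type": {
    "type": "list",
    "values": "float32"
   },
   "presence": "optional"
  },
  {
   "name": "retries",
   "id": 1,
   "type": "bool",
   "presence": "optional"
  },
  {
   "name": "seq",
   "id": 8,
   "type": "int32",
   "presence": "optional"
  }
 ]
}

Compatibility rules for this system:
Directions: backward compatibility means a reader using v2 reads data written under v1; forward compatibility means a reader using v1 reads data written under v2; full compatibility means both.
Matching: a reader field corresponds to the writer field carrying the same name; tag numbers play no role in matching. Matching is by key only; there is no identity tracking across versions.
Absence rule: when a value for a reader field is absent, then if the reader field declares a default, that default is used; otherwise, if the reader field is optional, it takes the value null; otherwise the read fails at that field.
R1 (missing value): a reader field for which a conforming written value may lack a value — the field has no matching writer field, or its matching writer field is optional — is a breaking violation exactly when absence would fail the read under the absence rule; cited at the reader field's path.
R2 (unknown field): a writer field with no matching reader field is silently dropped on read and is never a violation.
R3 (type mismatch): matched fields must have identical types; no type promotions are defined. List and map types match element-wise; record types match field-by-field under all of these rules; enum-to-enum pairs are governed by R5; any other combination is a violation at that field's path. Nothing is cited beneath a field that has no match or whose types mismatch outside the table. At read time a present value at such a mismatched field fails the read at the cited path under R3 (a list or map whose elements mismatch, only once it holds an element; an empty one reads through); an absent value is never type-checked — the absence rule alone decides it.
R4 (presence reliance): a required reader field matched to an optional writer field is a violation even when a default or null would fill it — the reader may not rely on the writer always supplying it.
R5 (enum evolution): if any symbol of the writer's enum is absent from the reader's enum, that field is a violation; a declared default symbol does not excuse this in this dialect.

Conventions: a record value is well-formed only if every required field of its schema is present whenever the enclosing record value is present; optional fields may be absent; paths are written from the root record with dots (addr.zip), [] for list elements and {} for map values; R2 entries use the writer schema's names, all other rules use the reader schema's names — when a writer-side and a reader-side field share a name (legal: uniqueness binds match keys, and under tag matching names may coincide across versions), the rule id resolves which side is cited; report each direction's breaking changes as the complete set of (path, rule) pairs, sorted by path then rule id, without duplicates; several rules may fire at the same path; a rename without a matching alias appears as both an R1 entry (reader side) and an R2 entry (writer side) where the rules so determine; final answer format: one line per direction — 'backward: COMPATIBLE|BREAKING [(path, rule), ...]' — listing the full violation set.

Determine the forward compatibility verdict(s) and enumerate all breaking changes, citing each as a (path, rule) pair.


the writer's type comes first in each Invoice pair
forward for Invoice (reader v1, writer v2):
  severity: Role -> Role, writer required; from severity
  extras: list<float32> -> list<float32>, writer optional; from extras
  retries: bool -> int64, writer optional; from retries
  seq: int32 -> int32, writer optional; from seq
  factor has no writer counterpart
  rule R3 violated at retries
  forward on Invoice therefore BREAKING (1)
ruling out the remaining Invoice differences:
  removed field factor from record Invoice -> inert for the asked Invoice verdict: nothing fires

forward: BREAKING [(retries, R3)]


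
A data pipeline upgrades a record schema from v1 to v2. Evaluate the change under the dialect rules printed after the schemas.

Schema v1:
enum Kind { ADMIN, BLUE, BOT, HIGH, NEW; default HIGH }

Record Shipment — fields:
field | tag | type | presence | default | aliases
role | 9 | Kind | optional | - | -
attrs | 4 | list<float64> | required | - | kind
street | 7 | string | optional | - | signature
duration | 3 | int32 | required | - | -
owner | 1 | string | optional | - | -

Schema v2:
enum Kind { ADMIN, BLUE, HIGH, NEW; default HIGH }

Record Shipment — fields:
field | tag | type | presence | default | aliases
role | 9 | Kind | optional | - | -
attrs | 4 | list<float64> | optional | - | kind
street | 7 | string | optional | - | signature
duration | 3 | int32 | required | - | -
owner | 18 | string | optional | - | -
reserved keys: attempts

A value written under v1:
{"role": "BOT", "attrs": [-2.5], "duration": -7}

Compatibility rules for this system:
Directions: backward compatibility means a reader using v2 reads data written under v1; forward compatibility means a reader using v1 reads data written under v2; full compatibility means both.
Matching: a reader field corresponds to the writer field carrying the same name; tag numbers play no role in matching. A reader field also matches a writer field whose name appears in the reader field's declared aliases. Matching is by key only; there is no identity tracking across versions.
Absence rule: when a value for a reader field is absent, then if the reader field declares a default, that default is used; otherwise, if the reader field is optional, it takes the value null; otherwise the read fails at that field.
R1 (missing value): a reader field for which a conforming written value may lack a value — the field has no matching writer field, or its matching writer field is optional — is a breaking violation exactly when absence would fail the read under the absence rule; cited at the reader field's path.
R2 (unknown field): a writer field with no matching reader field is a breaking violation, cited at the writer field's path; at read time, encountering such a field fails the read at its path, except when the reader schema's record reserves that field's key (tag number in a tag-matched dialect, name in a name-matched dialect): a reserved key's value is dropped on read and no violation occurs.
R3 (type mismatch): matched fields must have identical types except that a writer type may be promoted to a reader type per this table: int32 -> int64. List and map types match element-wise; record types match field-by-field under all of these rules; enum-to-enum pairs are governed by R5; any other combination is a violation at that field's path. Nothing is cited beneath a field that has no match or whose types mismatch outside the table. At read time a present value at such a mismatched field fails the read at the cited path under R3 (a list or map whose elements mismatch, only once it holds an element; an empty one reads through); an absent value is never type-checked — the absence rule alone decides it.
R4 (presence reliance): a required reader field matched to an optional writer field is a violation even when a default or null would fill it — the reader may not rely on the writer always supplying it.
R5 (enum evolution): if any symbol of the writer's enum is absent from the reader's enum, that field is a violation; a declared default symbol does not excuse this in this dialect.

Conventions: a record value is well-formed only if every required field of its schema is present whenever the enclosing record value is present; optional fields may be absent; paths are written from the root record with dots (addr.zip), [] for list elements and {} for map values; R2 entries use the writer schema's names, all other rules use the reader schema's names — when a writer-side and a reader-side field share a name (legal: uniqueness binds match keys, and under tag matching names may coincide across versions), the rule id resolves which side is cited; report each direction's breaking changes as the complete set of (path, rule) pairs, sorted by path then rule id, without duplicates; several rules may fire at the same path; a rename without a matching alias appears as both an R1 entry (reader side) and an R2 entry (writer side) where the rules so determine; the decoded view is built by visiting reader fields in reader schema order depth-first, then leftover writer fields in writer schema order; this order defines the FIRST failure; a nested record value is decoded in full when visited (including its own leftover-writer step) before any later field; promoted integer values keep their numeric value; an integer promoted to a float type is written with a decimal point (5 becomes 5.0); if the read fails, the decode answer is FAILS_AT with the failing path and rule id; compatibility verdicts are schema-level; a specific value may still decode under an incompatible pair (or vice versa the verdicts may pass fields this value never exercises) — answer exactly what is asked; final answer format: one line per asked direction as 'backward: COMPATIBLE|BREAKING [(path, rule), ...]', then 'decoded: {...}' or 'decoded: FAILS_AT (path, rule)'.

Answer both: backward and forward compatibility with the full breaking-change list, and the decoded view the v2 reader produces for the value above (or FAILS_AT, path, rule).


the writer's type comes first in each Shipment pair
backward for Shipment (reader v2, writer v1):
  writer optional, Kind -> Kind: reader role maps from writer role
  writer required, list<float64> -> list<float64>: reader attrs maps from writer attrs
  writer optional, string -> string: reader street maps from writer street
  writer required, int32 -> int32: reader duration maps from writer duration
  writer optional, string -> string: reader owner maps from writer owner
  violation R5 at role
  => backward: BREAKING (1)
forward for Shipment (reader v1, writer v2):
  writer optional, Kind -> Kind: reader role maps from writer role
  writer optional, list<float64> -> list<float64>: reader attrs maps from writer attrs
  writer optional, string -> string: reader street maps from writer street
  writer required, int32 -> int32: reader duration maps from writer duration
  writer optional, string -> string: reader owner maps from writer owner
  violation R1 at attrs
  violation R4 at attrs
  => forward: BREAKING (2)
decode walk for Shipment under reader schema v2:
  read fails at role under R5
  => FAILS_AT (role, R5)

backward: BREAKING [(role, R5)]; forward: BREAKING [(attrs, R1), (attrs, R4)]; decoded: FAILS_AT (role, R5)


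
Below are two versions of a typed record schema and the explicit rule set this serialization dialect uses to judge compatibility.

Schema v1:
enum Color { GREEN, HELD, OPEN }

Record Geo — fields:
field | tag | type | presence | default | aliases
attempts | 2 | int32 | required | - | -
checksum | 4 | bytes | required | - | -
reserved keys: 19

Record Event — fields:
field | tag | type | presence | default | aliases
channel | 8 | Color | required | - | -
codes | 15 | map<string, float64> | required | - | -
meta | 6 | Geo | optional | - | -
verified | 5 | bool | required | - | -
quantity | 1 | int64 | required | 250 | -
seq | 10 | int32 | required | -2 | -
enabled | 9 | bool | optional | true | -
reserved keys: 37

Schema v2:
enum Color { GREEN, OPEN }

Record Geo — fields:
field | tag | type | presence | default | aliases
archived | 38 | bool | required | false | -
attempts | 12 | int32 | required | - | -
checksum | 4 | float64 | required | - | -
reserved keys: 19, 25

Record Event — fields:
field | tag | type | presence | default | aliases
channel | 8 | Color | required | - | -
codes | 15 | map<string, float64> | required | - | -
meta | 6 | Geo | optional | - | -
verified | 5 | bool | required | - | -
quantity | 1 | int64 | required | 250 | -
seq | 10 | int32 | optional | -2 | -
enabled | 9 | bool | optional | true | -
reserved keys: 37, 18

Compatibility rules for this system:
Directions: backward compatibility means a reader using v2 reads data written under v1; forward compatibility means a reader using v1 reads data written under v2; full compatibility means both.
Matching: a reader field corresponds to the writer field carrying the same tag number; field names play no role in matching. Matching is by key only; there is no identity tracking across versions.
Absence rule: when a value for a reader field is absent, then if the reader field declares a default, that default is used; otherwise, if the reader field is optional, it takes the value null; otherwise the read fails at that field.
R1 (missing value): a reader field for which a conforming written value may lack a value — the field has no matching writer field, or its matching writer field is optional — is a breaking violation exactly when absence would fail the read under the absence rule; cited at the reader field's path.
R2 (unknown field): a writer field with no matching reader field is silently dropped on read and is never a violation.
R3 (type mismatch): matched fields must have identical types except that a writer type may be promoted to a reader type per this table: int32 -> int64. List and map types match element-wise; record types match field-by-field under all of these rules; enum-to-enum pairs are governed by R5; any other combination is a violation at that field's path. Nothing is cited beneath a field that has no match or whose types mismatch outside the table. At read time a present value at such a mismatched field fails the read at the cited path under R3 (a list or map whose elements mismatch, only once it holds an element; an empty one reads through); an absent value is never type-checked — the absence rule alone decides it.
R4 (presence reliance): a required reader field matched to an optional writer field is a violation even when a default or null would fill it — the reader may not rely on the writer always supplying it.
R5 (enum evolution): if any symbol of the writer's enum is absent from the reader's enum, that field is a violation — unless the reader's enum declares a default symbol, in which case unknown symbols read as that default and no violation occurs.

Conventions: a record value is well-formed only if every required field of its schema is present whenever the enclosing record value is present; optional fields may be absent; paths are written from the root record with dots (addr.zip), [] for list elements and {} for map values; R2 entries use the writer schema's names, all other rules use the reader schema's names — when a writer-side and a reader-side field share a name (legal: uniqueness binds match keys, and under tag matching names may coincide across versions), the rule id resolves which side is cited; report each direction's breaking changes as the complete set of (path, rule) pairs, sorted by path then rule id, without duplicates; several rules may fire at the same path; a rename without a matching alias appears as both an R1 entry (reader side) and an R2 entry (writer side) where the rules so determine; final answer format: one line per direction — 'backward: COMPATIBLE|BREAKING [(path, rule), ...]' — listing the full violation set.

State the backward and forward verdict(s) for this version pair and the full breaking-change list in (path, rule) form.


the writer's type comes first in each Event pair
backward analysis of Event with v2 as reader and v1 as writer:
  writer required, Color -> Color: reader channel maps from writer channel
  writer required, map<string, float64> -> map<string, float64>: reader codes maps from writer codes
  writer optional, Geo -> Geo: reader meta maps from writer meta
  writer required, bool -> bool: reader verified maps from writer verified
  writer required, int64 -> int64: reader quantity maps from writer quantity
  writer required, int32 -> int32: reader seq maps from writer seq
  writer optional, bool -> bool: reader enabled maps from writer enabled
  no writer field matches reader meta.archived
  no writer field matches reader meta.attempts
  writer required, bytes -> float64: reader meta.checksum maps from writer meta.checksum
  leftover writer field: meta.attempts
  violation R5 at channel
  violation R1 at meta.attempts
  violation R3 at meta.checksum
  => backward: BREAKING (3)
forward analysis of Event with v1 as reader and v2 as writer:
  writer required, Color -> Color: reader channel maps from writer channel
  writer required, map<string, float64> -> map<string, float64>: reader codes maps from writer codes
  writer optional, Geo -> Geo: reader meta maps from writer meta
  writer required, bool -> bool: reader verified maps from writer verified
  writer required, int64 -> int64: reader quantity maps from writer quantity
  writer optional, int32 -> int32: reader seq maps from writer seq
  writer optional, bool -> bool: reader enabled maps from writer enabled
  no writer field matches reader meta.attempts
  writer required, float64 -> bytes: reader meta.checksum maps from writer meta.checksum
  leftover writer field: meta.archived
  leftover writer field: meta.attempts
  violation R1 at meta.attempts
  violation R3 at meta.checksum
  violation R4 at seq
  => forward: BREAKING (3)

backward: BREAKING [(channel, R5), (meta.attempts, R1), (meta.checksum, R3)]; forward: BREAKING [(meta.attempts, R1), (meta.checksum, R3), (seq, R4)]
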